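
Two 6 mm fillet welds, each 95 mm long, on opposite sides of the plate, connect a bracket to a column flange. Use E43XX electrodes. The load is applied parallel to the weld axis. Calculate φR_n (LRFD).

E43XX → F_EXX = 430 MPa.
Effective throat t_e = 0.707 × 6 = 4.242 mm.
Total length L = 190 mm; A_we = 4.242 × 190 = 806 mm².
F_nw = 0.6 F_EXX = 0.6 × 430 = 258 MPa.
φR_n = 0.75 × 258 × 806 × 10⁻³ = 156 kN.

φR_n ≈ 156 kN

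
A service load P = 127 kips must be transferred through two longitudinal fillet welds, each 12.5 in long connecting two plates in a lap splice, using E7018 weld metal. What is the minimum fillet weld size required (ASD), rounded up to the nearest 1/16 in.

w = 3/8 in

E70XX → F_EXX = 70 ksi.
Total weld length L = 25 in.
Required throat t_e = P × Ω / (0.6 F_EXX × L) = 127 × 2.0 / (0.6 × 70 × 25) = 0.2419 in.
Required leg w = t_e / 0.707 = 0.3422 in → use 3/8 in.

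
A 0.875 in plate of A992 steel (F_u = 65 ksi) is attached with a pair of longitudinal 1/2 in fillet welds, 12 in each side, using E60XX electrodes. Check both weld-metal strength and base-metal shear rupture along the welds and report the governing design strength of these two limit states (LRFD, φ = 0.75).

E60XX → F_EXX = 60 ksi.
t_e = 0.707 × 0.5 = 0.3535 in; L = 24 in.
Weld metal: φR_n = 0.75 × 0.6 × 60 × 0.3535 × 24 = 229.1 kips.
Base metal (shear rupture): φR_n = 0.75 × 0.6 × 65 × 0.875 × 24 = 614.2 kips.
Governing: weld metal.

φR_n ≈ 229 kips (weld metal governs)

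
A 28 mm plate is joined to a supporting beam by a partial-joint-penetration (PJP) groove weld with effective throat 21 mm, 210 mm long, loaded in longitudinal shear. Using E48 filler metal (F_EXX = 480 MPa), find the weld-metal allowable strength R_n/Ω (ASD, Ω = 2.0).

Effective throat (given) t_e = 21 mm.
A_we = 21 × 210 = 4410 mm².
F_nw = 0.6 F_EXX = 288 MPa.
R_n/Ω = (288 × 4410) / 2.0 × 10⁻³ = 635 kN.

R_n/Ω ≈ 635 kN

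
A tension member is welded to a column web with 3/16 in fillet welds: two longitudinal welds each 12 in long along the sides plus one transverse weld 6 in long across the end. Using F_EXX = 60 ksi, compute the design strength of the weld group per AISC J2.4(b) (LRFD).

φR_n ≈ 107 kips

t_e = 0.707 × 0.1875 = 0.1326 in.
R_nwl = 0.6 × 60 × 0.1326 × 24 = 114.5 kips (longitudinal, 2 welds).
R_nwt = 0.6 × 60 × 0.1326 × 6 = 28.63 kips (transverse, base value).
(i) R_nwl + R_nwt = 143.2 kips; (ii) 0.85 R_nwl + 1.5 R_nwt = 140.3 kips.
R_n = max = 143.2 kips [governs: (i)]; φR_n = 107.4 kips.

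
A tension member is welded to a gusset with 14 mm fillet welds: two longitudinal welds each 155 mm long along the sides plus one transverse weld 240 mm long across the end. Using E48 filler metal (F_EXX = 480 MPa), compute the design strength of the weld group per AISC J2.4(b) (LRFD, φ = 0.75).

φR_n ≈ 1330 kN

t_e = 0.707 × 14 = 9.898 mm.
R_nwl = 0.6 × 480 × 9.898 × 310 × 10⁻³ = 883.7 kN (longitudinal, 2 welds).
R_nwt = 0.6 × 480 × 9.898 × 240 × 10⁻³ = 684.1 kN (transverse, base value).
(i) R_nwl + R_nwt = 1568 kN; (ii) 0.85 R_nwl + 1.5 R_nwt = 1777 kN.
R_n = max = 1777 kN [governs: (ii)]; φR_n = 1333 kN.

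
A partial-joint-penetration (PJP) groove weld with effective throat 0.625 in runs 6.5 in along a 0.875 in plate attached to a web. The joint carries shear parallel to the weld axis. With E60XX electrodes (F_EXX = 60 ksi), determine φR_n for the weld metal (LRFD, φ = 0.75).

Effective throat (given) t_e = 0.625 in.
A_we = 0.625 × 6.5 = 4.062 in².
F_nw = 0.6 F_EXX = 36 ksi.
φR_n = 0.75 × 36 × 4.062 = 109.7 kips.

φR_n ≈ 110 kips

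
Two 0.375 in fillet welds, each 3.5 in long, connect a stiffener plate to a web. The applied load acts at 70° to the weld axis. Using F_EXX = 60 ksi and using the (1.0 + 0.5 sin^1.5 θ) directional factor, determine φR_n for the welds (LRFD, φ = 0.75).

t_e = 0.707 × 0.375 = 0.2651 in; A_we = 0.2651 × 7 = 1.856 in².
Directional factor: 1.0 + 0.5 sin^1.5(70°) = 1.455.
F_nw = 0.6 × 60 × 1.455 = 52.4 ksi.
φR_n = 0.75 × 52.4 × 1.856 = 72.93 kips.

φR_n ≈ 72.9 kips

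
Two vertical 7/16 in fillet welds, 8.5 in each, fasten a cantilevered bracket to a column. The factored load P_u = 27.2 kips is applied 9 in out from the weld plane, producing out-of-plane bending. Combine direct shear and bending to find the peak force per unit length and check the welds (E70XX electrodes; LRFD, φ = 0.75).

f_max ≈ 10.3 kip/in; NOT adequate

E70XX → F_EXX = 70 ksi.
L_w = 2 × 8.5 = 17 in; section modulus (unit throat) S = 2 × L²/6 = 24.08 in².
Direct shear f_v = P/L_w = 27.2/17 = 1.6 kip/in.
Moment M = P × e = 27.2 × 9 = 244.8 kip·in; bending f_b = M/S = 10.16 kip/in.
f_max = √(f_v² + f_b²) = √(1.6² + 10.16²) = 10.29 kip/in.
φr_n = 0.75 × 0.6 × 70 × (0.707 × 0.4375) = 9.743 kip/in → NOT adequate.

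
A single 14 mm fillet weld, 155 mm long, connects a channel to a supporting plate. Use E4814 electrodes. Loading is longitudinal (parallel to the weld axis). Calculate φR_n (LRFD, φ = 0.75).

φR_n ≈ 331 kN

E48XX → F_EXX = 480 MPa.
Effective throat t_e = 0.707 × 14 = 9.898 mm.
Total length L = 155 mm; A_we = 9.898 × 155 = 1534 mm².
F_nw = 0.6 F_EXX = 0.6 × 480 = 288 MPa.
φR_n = 0.75 × 288 × 1534 × 10⁻³ = 331.4 kN.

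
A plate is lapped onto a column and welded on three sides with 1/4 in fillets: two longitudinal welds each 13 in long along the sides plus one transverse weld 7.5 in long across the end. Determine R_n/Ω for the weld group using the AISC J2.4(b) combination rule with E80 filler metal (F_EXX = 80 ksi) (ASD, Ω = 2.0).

t_e = 0.707 × 0.25 = 0.1767 in.
R_nwl = 0.6 × 80 × 0.1767 × 26 = 220.6 kips (longitudinal, 2 welds).
R_nwt = 0.6 × 80 × 0.1767 × 7.5 = 63.63 kips (transverse, base value).
(i) R_nwl + R_nwt = 284.2 kips; (ii) 0.85 R_nwl + 1.5 R_nwt = 282.9 kips.
R_n = max = 284.2 kips [governs: (i)]; R_n/Ω = 142.1 kips.

R_n/Ω ≈ 142 kips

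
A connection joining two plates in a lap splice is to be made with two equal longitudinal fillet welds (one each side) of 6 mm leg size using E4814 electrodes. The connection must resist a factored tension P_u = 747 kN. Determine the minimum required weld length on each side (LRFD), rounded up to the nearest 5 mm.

L = 410 mm on each side

E48XX → F_EXX = 480 MPa.
Throat t_e = 0.707 × 6 = 4.242 mm.
φr_n = 0.75 × 0.6 × 480 × 4.242 × 10⁻³ = 0.9163 kN/mm.
L_req = P_u / φr_n = 747 / 0.9163 = 815.3 mm total.
Per side: 815.3 / 2 = 407.6 mm.
Round up → use L = 410 mm on each side.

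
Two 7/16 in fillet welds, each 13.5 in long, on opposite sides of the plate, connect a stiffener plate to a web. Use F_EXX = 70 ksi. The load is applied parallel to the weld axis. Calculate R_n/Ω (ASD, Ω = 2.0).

Effective throat t_e = 0.707 × 0.4375 = 0.3093 in.
Total length L = 27 in; A_we = 0.3093 × 27 = 8.351 in².
F_nw = 0.6 F_EXX = 0.6 × 70 = 42 ksi.
R_n = 42 × 8.351 = 350.8 kip; R_n/Ω = 350.8/2.0 = 175.4 kip.

R_n/Ω ≈ 175 kip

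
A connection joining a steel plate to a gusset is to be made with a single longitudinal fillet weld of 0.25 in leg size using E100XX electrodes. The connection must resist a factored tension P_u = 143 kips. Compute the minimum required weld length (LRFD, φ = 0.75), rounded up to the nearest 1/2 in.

L = 18 in

E100XX → F_EXX = 100 ksi.
Throat t_e = 0.707 × 0.25 = 0.1767 in.
φr_n = 0.75 × 0.6 × 100 × 0.1767 = 7.954 kips/in.
L_req = P_u / φr_n = 143 / 7.954 = 17.98 in total.
Round up → use L = 18 in.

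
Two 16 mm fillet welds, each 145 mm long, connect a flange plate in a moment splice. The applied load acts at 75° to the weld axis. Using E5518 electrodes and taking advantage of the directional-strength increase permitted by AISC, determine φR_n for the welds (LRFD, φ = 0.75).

φR_n ≈ 1200 kN

E55XX → F_EXX = 550 MPa.
t_e = 0.707 × 16 = 11.31 mm; A_we = 11.31 × 290 = 3280 mm².
Directional factor: 1.0 + 0.5 sin^1.5(75°) = 1.475.
F_nw = 0.6 × 550 × 1.475 = 486.6 MPa.
φR_n = 0.75 × 486.6 × 3280 × 10⁻³ = 1197 kN.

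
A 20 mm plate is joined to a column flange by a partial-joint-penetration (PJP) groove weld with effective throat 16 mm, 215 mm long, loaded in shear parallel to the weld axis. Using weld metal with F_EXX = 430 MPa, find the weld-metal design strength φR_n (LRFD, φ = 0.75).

φR_n ≈ 666 kN

Effective throat (given) t_e = 16 mm.
A_we = 16 × 215 = 3440 mm².
F_nw = 0.6 F_EXX = 258 MPa.
φR_n = 0.75 × 258 × 3440 × 10⁻³ = 665.6 kN.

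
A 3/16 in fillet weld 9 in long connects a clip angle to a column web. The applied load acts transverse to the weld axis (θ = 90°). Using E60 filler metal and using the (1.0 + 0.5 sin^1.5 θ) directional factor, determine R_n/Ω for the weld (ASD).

E60XX → F_EXX = 60 ksi.
t_e = 0.707 × 0.1875 = 0.1326 in; A_we = 0.1326 × 9 = 1.193 in².
Directional factor: 1.0 + 0.5 sin^1.5(90°) = 1.5.
F_nw = 0.6 × 60 × 1.5 = 54 ksi.
R_n/Ω = (54 × 1.193) / 2.0 = 32.21 kips.

R_n/Ω ≈ 32.2 kips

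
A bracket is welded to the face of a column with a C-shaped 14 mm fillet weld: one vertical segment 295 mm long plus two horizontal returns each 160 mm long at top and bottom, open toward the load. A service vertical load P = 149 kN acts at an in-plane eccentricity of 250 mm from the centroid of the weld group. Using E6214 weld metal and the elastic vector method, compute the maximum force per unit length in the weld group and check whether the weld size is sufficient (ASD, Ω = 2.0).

f_max ≈ 828 N/mm; adequate

E62XX → F_EXX = 620 MPa.
Total weld length L_w = 615 mm. Treat welds as unit-width lines.
Centroid: x̄ = 2×160×80 / 615 = 41.63 mm from the vertical weld.
Polar moment about centroid: J = I_x + I_y = [295³/12 + 2×160×147.5²] + [295×41.63² + 2(160³/12 + 160×38.37²)] = 10770000 mm³.
Direct shear f_v = P/L_w = 149×10³ / 615 = 242.3 N/mm (vertical).
Torsion M = P·e = 149×10³ × 250 = 37250000 N·mm.
Critical point at (x, y) = (118.4, 147.5) from centroid. f_tx = M·y/J = 510.3 N/mm; f_ty = M·x/J = 409.6 N/mm.
Resultant f_max = √[f_tx² + (f_v + f_ty)²] = √[510.3² + (242.3 + 409.6)²] = 827.8 N/mm.
Capacity per unit length: r_n/Ω = (1/2.0) × 0.6 × 620 × (0.707 × 14) = 1841 N/mm.
827.8 ≤ 1841 → adequate.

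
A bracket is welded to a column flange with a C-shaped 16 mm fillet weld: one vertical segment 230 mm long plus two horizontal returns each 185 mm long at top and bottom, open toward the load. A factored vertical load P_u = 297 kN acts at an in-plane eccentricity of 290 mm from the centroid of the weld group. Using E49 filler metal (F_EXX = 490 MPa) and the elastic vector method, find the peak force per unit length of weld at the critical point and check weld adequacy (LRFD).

Total weld length L_w = 600 mm. Treat welds as unit-width lines.
Centroid: x̄ = 2×185×92.5 / 600 = 57.04 mm from the vertical weld.
Polar moment about centroid: J = I_x + I_y = [230³/12 + 2×185×115²] + [230×57.04² + 2(185³/12 + 185×35.46²)] = 8176000 mm³.
Direct shear f_v = P/L_w = 297×10³ / 600 = 495 N/mm (vertical).
Torsion M = P·e = 297×10³ × 290 = 86130000 N·mm.
Critical point at (x, y) = (128, 115) from centroid. f_tx = M·y/J = 1211 N/mm; f_ty = M·x/J = 1348 N/mm.
Resultant f_max = √[f_tx² + (f_v + f_ty)²] = √[1211² + (495 + 1348)²] = 2205 N/mm.
Capacity per unit length: φr_n = 0.75 × 0.6 × 490 × (0.707 × 16) = 2494 N/mm.
2205 ≤ 2494 → adequate.

f_max ≈ 2210 N/mm; adequate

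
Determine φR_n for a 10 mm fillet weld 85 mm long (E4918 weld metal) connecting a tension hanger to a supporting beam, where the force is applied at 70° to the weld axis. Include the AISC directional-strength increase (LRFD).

φR_n ≈ 193 kN

E49XX → F_EXX = 490 MPa.
t_e = 0.707 × 10 = 7.07 mm; A_we = 7.07 × 85 = 600.9 mm².
Directional factor: 1.0 + 0.5 sin^1.5(70°) = 1.455.
F_nw = 0.6 × 490 × 1.455 = 427.9 MPa.
φR_n = 0.75 × 427.9 × 600.9 × 10⁻³ = 192.9 kN.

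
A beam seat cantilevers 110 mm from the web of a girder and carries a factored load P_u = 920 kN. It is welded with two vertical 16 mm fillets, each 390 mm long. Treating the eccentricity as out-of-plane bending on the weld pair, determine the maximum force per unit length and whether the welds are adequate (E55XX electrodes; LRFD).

E55XX → F_EXX = 550 MPa.
L_w = 2 × 390 = 780 mm; section modulus (unit throat) S = 2 × L²/6 = 50700 mm².
Direct shear f_v = P/L_w = 920×10³/780 = 1179 N/mm.
Moment M = P × e = 920×10³ × 110 = 101200000 N·mm; bending f_b = M/S = 1996 N/mm.
f_max = √(f_v² + f_b²) = √(1179² + 1996²) = 2318 N/mm.
φr_n = 0.75 × 0.6 × 550 × (0.707 × 16) = 2800 N/mm → adequate.

f_max ≈ 2320 N/mm; adequate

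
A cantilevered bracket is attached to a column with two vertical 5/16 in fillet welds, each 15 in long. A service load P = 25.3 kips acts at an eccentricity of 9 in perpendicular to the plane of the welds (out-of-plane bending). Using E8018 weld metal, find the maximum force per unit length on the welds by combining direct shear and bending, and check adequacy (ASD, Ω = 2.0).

E80XX → F_EXX = 80 ksi.
L_w = 2 × 15 = 30 in; section modulus (unit throat) S = 2 × L²/6 = 75 in².
Direct shear f_v = P/L_w = 25.3/30 = 0.8433 kip/in.
Moment M = P × e = 25.3 × 9 = 227.7 kip·in; bending f_b = M/S = 3.036 kip/in.
f_max = √(f_v² + f_b²) = √(0.8433² + 3.036²) = 3.151 kip/in.
r_n/Ω = (1/2.0) × 0.6 × 80 × (0.707 × 0.3125) = 5.302 kip/in → adequate.

f_max ≈ 3.15 kip/in; adequate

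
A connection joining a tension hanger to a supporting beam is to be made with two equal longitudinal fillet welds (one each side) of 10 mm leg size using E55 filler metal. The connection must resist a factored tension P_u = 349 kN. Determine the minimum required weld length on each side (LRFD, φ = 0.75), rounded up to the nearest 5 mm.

E55XX → F_EXX = 550 MPa.
Throat t_e = 0.707 × 10 = 7.07 mm.
φr_n = 0.75 × 0.6 × 550 × 7.07 × 10⁻³ = 1.75 kN/mm.
L_req = P_u / φr_n = 349 / 1.75 = 199.4 mm total.
Per side: 199.4 / 2 = 99.72 mm.
Round up → use L = 100 mm on each side.

L = 100 mm on each side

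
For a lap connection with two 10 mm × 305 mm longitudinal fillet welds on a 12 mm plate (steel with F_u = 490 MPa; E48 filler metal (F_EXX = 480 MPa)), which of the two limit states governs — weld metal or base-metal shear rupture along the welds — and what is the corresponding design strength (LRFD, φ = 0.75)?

φR_n ≈ 932 kN (weld metal governs)

t_e = 0.707 × 10 = 7.07 mm; L = 610 mm.
Weld metal: φR_n = 0.75 × 0.6 × 480 × 7.07 × 610 × 10⁻³ = 931.5 kN.
Base metal (shear rupture): φR_n = 0.75 × 0.6 × 490 × 12 × 610 × 10⁻³ = 1614 kN.
Governing: weld metal.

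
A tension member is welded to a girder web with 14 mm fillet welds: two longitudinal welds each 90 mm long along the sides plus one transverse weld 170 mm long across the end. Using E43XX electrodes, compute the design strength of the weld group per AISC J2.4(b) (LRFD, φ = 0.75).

E43XX → F_EXX = 430 MPa.
t_e = 0.707 × 14 = 9.898 mm.
R_nwl = 0.6 × 430 × 9.898 × 180 × 10⁻³ = 459.7 kN (longitudinal, 2 welds).
R_nwt = 0.6 × 430 × 9.898 × 170 × 10⁻³ = 434.1 kN (transverse, base value).
(i) R_nwl + R_nwt = 893.8 kN; (ii) 0.85 R_nwl + 1.5 R_nwt = 1042 kN.
R_n = max = 1042 kN [governs: (ii)]; φR_n = 781.4 kN.

φR_n ≈ 781 kN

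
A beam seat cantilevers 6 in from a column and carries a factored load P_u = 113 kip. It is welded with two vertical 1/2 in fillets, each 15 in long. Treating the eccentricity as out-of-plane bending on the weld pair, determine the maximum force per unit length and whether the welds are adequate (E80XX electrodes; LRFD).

f_max ≈ 9.79 kip/in; adequate

E80XX → F_EXX = 80 ksi.
L_w = 2 × 15 = 30 in; section modulus (unit throat) S = 2 × L²/6 = 75 in².
Direct shear f_v = P/L_w = 113/30 = 3.767 kip/in.
Moment M = P × e = 113 × 6 = 678 kip·in; bending f_b = M/S = 9.04 kip/in.
f_max = √(f_v² + f_b²) = √(3.767² + 9.04²) = 9.793 kip/in.
φr_n = 0.75 × 0.6 × 80 × (0.707 × 0.5) = 12.73 kip/in → adequate.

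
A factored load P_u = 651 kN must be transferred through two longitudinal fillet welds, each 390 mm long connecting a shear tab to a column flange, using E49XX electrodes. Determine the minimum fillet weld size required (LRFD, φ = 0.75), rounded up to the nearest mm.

w = 6 mm

E49XX → F_EXX = 490 MPa.
Total weld length L = 780 mm.
Required throat t_e = P_u / (φ × 0.6 F_EXX × L) = 651 / (0.75 × 0.6 × 490 × 780 × 10⁻³) = 3.785 mm.
Required leg w = t_e / 0.707 = 5.354 mm → use 6 mm.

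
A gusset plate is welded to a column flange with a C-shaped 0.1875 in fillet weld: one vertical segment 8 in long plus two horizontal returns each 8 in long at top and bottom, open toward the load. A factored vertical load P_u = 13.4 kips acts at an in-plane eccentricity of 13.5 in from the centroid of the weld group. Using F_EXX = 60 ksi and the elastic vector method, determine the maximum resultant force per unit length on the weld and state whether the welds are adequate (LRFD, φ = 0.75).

f_max ≈ 3.03 kip/in; adequate

Total weld length L_w = 24 in. Treat welds as unit-width lines.
Centroid: x̄ = 2×8×4 / 24 = 2.667 in from the vertical weld.
Polar moment about centroid: J = I_x + I_y = [8³/12 + 2×8×4²] + [8×2.667² + 2(8³/12 + 8×1.333²)] = 469.3 in³.
Direct shear f_v = P/L_w = 13.4 / 24 = 0.5583 kip/in (vertical).
Torsion M = P·e = 13.4 × 13.5 = 180.9 kip·in.
Critical point at (x, y) = (5.333, 4) from centroid. f_tx = M·y/J = 1.542 kip/in; f_ty = M·x/J = 2.056 kip/in.
Resultant f_max = √[f_tx² + (f_v + f_ty)²] = √[1.542² + (0.5583 + 2.056)²] = 3.035 kip/in.
Capacity per unit length: φr_n = 0.75 × 0.6 × 60 × (0.707 × 0.1875) = 3.579 kip/in.
3.035 ≤ 3.579 → adequate.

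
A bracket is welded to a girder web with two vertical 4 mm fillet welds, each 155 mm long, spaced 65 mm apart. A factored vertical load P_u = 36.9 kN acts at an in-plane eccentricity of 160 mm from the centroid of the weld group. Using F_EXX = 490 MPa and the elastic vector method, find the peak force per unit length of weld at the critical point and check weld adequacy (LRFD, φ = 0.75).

Total weld length L_w = 310 mm. Treat welds as unit-width lines.
Polar moment about centroid: J = 2[d³/12 + d(b/2)²] = 2[155³/12 + 155×32.5²] = 948100 mm³.
Direct shear f_v = P/L_w = 36.9×10³ / 310 = 119 N/mm (vertical).
Torsion M = P·e = 36.9×10³ × 160 = 5904000 N·mm.
Critical point at (x, y) = (32.5, 77.5) from centroid. f_tx = M·y/J = 482.6 N/mm; f_ty = M·x/J = 202.4 N/mm.
Resultant f_max = √[f_tx² + (f_v + f_ty)²] = √[482.6² + (119 + 202.4)²] = 579.9 N/mm.
Capacity per unit length: φr_n = 0.75 × 0.6 × 490 × (0.707 × 4) = 623.6 N/mm.
579.9 ≤ 623.6 → adequate.

f_max ≈ 580 N/mm; adequate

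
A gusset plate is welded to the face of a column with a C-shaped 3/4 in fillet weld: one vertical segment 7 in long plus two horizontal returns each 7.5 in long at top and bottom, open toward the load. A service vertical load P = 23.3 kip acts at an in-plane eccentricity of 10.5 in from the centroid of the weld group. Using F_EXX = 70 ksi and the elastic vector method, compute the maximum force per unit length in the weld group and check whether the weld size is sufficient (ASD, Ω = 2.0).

Total weld length L_w = 22 in. Treat welds as unit-width lines.
Centroid: x̄ = 2×7.5×3.75 / 22 = 2.557 in from the vertical weld.
Polar moment about centroid: J = I_x + I_y = [7³/12 + 2×7.5×3.5²] + [7×2.557² + 2(7.5³/12 + 7.5×1.193²)] = 349.8 in³.
Direct shear f_v = P/L_w = 23.3 / 22 = 1.059 kip/in (vertical).
Torsion M = P·e = 23.3 × 10.5 = 244.65 kip·in.
Critical point at (x, y) = (4.943, 3.5) from centroid. f_tx = M·y/J = 2.448 kip/in; f_ty = M·x/J = 3.458 kip/in.
Resultant f_max = √[f_tx² + (f_v + f_ty)²] = √[2.448² + (1.059 + 3.458)²] = 5.138 kip/in.
Capacity per unit length: r_n/Ω = (1/2.0) × 0.6 × 70 × (0.707 × 0.75) = 11.14 kip/in.
5.138 ≤ 11.14 → adequate.

f_max ≈ 5.14 kip/in; adequate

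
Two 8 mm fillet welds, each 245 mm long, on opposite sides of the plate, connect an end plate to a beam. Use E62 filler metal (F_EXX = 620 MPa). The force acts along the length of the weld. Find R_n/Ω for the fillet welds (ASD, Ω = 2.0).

R_n/Ω ≈ 515 kN

Effective throat t_e = 0.707 × 8 = 5.656 mm.
Total length L = 490 mm; A_we = 5.656 × 490 = 2771 mm².
F_nw = 0.6 F_EXX = 0.6 × 620 = 372 MPa.
R_n = 372 × 2771 × 10⁻³ = 1031 kN; R_n/Ω = 1031/2.0 = 515.5 kN.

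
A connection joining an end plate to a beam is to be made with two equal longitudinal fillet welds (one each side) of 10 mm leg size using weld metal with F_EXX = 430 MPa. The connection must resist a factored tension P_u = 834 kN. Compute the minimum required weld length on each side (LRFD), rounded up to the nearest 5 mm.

Throat t_e = 0.707 × 10 = 7.07 mm.
φr_n = 0.75 × 0.6 × 430 × 7.07 × 10⁻³ = 1.368 kN/mm.
L_req = P_u / φr_n = 834 / 1.368 = 609.6 mm total.
Per side: 609.6 / 2 = 304.8 mm.
Round up → use L = 305 mm on each side.

L = 305 mm on each side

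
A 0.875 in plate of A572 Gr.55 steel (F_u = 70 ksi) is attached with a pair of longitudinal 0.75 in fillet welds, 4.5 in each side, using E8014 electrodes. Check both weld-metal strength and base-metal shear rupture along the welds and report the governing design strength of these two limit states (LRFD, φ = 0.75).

E80XX → F_EXX = 80 ksi.
t_e = 0.707 × 0.75 = 0.5302 in; L = 9 in.
Weld metal: φR_n = 0.75 × 0.6 × 80 × 0.5302 × 9 = 171.8 kip.
Base metal (shear rupture): φR_n = 0.75 × 0.6 × 70 × 0.875 × 9 = 248.1 kip.
Governing: weld metal.

φR_n ≈ 172 kip (weld metal governs)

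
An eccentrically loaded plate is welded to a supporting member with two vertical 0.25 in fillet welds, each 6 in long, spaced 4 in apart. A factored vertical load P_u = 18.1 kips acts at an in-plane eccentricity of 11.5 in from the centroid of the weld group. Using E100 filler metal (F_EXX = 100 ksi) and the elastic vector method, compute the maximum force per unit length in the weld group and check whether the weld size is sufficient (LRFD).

f_max ≈ 9.85 kip/in; NOT adequate

Total weld length L_w = 12 in. Treat welds as unit-width lines.
Polar moment about centroid: J = 2[d³/12 + d(b/2)²] = 2[6³/12 + 6×2²] = 84 in³.
Direct shear f_v = P/L_w = 18.1 / 12 = 1.508 kip/in (vertical).
Torsion M = P·e = 18.1 × 11.5 = 208.15 kip·in.
Critical point at (x, y) = (2, 3) from centroid. f_tx = M·y/J = 7.434 kip/in; f_ty = M·x/J = 4.956 kip/in.
Resultant f_max = √[f_tx² + (f_v + f_ty)²] = √[7.434² + (1.508 + 4.956)²] = 9.851 kip/in.
Capacity per unit length: φr_n = 0.75 × 0.6 × 100 × (0.707 × 0.25) = 7.954 kip/in.
9.851 > 7.954 → NOT adequate.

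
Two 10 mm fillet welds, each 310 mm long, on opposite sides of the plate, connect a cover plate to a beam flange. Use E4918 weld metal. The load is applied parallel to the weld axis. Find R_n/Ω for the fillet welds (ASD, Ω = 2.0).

E49XX → F_EXX = 490 MPa.
Effective throat t_e = 0.707 × 10 = 7.07 mm.
Total length L = 620 mm; A_we = 7.07 × 620 = 4383 mm².
F_nw = 0.6 F_EXX = 0.6 × 490 = 294 MPa.
R_n = 294 × 4383 × 10⁻³ = 1289 kN; R_n/Ω = 1289/2.0 = 644.4 kN.

R_n/Ω ≈ 644 kN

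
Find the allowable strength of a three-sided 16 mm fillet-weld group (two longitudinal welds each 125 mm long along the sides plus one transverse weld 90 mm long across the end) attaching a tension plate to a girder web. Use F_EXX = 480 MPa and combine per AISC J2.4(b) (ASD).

t_e = 0.707 × 16 = 11.31 mm.
R_nwl = 0.6 × 480 × 11.31 × 250 × 10⁻³ = 814.5 kN (longitudinal, 2 welds).
R_nwt = 0.6 × 480 × 11.31 × 90 × 10⁻³ = 293.2 kN (transverse, base value).
(i) R_nwl + R_nwt = 1108 kN; (ii) 0.85 R_nwl + 1.5 R_nwt = 1132 kN.
R_n = max = 1132 kN [governs: (ii)]; R_n/Ω = 566.1 kN.

R_n/Ω ≈ 566 kN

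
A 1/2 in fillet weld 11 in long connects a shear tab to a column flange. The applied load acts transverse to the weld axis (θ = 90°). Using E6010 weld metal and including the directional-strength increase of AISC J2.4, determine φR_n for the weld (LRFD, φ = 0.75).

φR_n ≈ 157 kips

E60XX → F_EXX = 60 ksi.
t_e = 0.707 × 0.5 = 0.3535 in; A_we = 0.3535 × 11 = 3.888 in².
Directional factor: 1.0 + 0.5 sin^1.5(90°) = 1.5.
F_nw = 0.6 × 60 × 1.5 = 54 ksi.
φR_n = 0.75 × 54 × 3.888 = 157.5 kips.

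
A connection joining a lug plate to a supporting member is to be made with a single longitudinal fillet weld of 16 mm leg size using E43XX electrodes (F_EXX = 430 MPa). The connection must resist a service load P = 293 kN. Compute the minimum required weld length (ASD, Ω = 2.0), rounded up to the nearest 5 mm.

Throat t_e = 0.707 × 16 = 11.31 mm.
r_n/Ω = (0.6 × 430 × 11.31) / 2.0 = 1459 N/mm = 1.459 kN/mm.
L_req = P / (r_n/Ω) = 293 / 1.459 = 200.8 mm total.
Round up → use L = 205 mm.

L = 205 mm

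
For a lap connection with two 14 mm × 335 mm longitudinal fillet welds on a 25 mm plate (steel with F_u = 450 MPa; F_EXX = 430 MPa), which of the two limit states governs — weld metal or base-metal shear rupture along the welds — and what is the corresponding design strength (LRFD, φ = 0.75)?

t_e = 0.707 × 14 = 9.898 mm; L = 670 mm.
Weld metal: φR_n = 0.75 × 0.6 × 430 × 9.898 × 670 × 10⁻³ = 1283 kN.
Base metal (shear rupture): φR_n = 0.75 × 0.6 × 450 × 25 × 670 × 10⁻³ = 3392 kN.
Governing: weld metal.

φR_n ≈ 1280 kN (weld metal governs)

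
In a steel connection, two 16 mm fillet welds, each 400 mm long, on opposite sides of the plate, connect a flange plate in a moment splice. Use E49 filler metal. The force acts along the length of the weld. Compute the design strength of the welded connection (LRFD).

E49XX → F_EXX = 490 MPa.
Effective throat t_e = 0.707 × 16 = 11.31 mm.
Total length L = 800 mm; A_we = 11.31 × 800 = 9050 mm².
F_nw = 0.6 F_EXX = 0.6 × 490 = 294 MPa.
φR_n = 0.75 × 294 × 9050 × 10⁻³ = 1995 kN.

φR_n ≈ 2000 kN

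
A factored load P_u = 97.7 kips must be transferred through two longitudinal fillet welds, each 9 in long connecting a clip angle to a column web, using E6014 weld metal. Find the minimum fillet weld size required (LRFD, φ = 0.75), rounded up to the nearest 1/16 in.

E60XX → F_EXX = 60 ksi.
Total weld length L = 18 in.
Required throat t_e = P_u / (φ × 0.6 F_EXX × L) = 97.7 / (0.75 × 0.6 × 60 × 18) = 0.201 in.
Required leg w = t_e / 0.707 = 0.2843 in → use 5/16 in.

w = 5/16 in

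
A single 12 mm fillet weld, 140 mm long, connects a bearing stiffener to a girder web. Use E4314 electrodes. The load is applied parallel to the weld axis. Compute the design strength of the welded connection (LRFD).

E43XX → F_EXX = 430 MPa.
Effective throat t_e = 0.707 × 12 = 8.484 mm.
Total length L = 140 mm; A_we = 8.484 × 140 = 1188 mm².
F_nw = 0.6 F_EXX = 0.6 × 430 = 258 MPa.
φR_n = 0.75 × 258 × 1188 × 10⁻³ = 229.8 kN.

φR_n ≈ 230 kN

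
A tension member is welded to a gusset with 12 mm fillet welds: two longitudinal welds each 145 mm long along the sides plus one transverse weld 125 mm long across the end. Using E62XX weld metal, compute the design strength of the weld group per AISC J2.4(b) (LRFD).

E62XX → F_EXX = 620 MPa.
t_e = 0.707 × 12 = 8.484 mm.
R_nwl = 0.6 × 620 × 8.484 × 290 × 10⁻³ = 915.3 kN (longitudinal, 2 welds).
R_nwt = 0.6 × 620 × 8.484 × 125 × 10⁻³ = 394.5 kN (transverse, base value).
(i) R_nwl + R_nwt = 1310 kN; (ii) 0.85 R_nwl + 1.5 R_nwt = 1370 kN.
R_n = max = 1370 kN [governs: (ii)]; φR_n = 1027 kN.

φR_n ≈ 1030 kN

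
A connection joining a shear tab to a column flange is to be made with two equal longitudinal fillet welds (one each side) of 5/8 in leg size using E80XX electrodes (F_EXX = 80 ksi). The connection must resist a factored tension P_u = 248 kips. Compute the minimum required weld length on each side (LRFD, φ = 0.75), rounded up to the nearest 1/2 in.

L = 8 in on each side

Throat t_e = 0.707 × 0.625 = 0.4419 in.
φr_n = 0.75 × 0.6 × 80 × 0.4419 = 15.91 kips/in.
L_req = P_u / φr_n = 248 / 15.91 = 15.59 in total.
Per side: 15.59 / 2 = 7.795 in.
Round up → use L = 8 in on each side.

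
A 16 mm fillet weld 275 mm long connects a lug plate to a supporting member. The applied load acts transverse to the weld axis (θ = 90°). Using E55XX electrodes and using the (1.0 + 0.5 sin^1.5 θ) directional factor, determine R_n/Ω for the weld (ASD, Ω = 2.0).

R_n/Ω ≈ 770 kN

E55XX → F_EXX = 550 MPa.
t_e = 0.707 × 16 = 11.31 mm; A_we = 11.31 × 275 = 3111 mm².
Directional factor: 1.0 + 0.5 sin^1.5(90°) = 1.5.
F_nw = 0.6 × 550 × 1.5 = 495 MPa.
R_n/Ω = (495 × 3111) / 2.0 × 10⁻³ = 769.9 kN.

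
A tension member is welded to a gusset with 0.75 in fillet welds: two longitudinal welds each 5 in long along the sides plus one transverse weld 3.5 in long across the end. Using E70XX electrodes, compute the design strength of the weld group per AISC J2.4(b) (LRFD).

E70XX → F_EXX = 70 ksi.
t_e = 0.707 × 0.75 = 0.5302 in.
R_nwl = 0.6 × 70 × 0.5302 × 10 = 222.7 kips (longitudinal, 2 welds).
R_nwt = 0.6 × 70 × 0.5302 × 3.5 = 77.95 kips (transverse, base value).
(i) R_nwl + R_nwt = 300.7 kips; (ii) 0.85 R_nwl + 1.5 R_nwt = 306.2 kips.
R_n = max = 306.2 kips [governs: (ii)]; φR_n = 229.7 kips.

φR_n ≈ 230 kips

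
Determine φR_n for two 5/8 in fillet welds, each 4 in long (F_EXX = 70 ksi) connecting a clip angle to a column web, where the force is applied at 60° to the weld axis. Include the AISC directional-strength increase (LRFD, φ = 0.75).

t_e = 0.707 × 0.625 = 0.4419 in; A_we = 0.4419 × 8 = 3.535 in².
Directional factor: 1.0 + 0.5 sin^1.5(60°) = 1.403.
F_nw = 0.6 × 70 × 1.403 = 58.92 ksi.
φR_n = 0.75 × 58.92 × 3.535 = 156.2 kips.

φR_n ≈ 156 kips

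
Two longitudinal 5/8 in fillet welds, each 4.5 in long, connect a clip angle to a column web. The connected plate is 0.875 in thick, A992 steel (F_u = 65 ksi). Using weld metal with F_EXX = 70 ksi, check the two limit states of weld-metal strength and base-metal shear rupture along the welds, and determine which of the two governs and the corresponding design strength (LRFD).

t_e = 0.707 × 0.625 = 0.4419 in; L = 9 in.
Weld metal: φR_n = 0.75 × 0.6 × 70 × 0.4419 × 9 = 125.3 kip.
Base metal (shear rupture): φR_n = 0.75 × 0.6 × 65 × 0.875 × 9 = 230.3 kip.
Governing: weld metal.

φR_n ≈ 125 kip (weld metal governs)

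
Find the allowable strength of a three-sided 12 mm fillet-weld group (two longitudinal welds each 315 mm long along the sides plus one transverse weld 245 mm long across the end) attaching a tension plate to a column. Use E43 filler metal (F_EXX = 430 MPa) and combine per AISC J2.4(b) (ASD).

t_e = 0.707 × 12 = 8.484 mm.
R_nwl = 0.6 × 430 × 8.484 × 630 × 10⁻³ = 1379 kN (longitudinal, 2 welds).
R_nwt = 0.6 × 430 × 8.484 × 245 × 10⁻³ = 536.3 kN (transverse, base value).
(i) R_nwl + R_nwt = 1915 kN; (ii) 0.85 R_nwl + 1.5 R_nwt = 1977 kN.
R_n = max = 1977 kN [governs: (ii)]; R_n/Ω = 988.3 kN.

R_n/Ω ≈ 988 kN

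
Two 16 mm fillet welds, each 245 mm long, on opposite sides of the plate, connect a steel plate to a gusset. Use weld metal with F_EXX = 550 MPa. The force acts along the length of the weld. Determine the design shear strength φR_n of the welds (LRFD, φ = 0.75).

Effective throat t_e = 0.707 × 16 = 11.31 mm.
Total length L = 490 mm; A_we = 11.31 × 490 = 5543 mm².
F_nw = 0.6 F_EXX = 0.6 × 550 = 330 MPa.
φR_n = 0.75 × 330 × 5543 × 10⁻³ = 1372 kN.

φR_n ≈ 1370 kN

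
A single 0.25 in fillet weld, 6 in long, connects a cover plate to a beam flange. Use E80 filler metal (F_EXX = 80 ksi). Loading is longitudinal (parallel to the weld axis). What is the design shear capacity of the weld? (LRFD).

Effective throat t_e = 0.707 × 0.25 = 0.1767 in.
Total length L = 6 in; A_we = 0.1767 × 6 = 1.06 in².
F_nw = 0.6 F_EXX = 0.6 × 80 = 48 ksi.
φR_n = 0.75 × 48 × 1.06 = 38.18 kips.

φR_n ≈ 38.2 kips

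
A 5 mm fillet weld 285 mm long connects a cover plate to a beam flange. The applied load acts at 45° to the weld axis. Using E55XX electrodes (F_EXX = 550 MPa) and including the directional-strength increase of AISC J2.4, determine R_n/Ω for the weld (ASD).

t_e = 0.707 × 5 = 3.535 mm; A_we = 3.535 × 285 = 1007 mm².
Directional factor: 1.0 + 0.5 sin^1.5(45°) = 1.297.
F_nw = 0.6 × 550 × 1.297 = 428.1 MPa.
R_n/Ω = (428.1 × 1007) / 2.0 × 10⁻³ = 215.7 kN.

R_n/Ω ≈ 216 kN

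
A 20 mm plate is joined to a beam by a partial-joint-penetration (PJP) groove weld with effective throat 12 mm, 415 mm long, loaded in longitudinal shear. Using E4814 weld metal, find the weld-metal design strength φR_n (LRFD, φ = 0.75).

E48XX → F_EXX = 480 MPa.
Effective throat (given) t_e = 12 mm.
A_we = 12 × 415 = 4980 mm².
F_nw = 0.6 F_EXX = 288 MPa.
φR_n = 0.75 × 288 × 4980 × 10⁻³ = 1076 kN.

φR_n ≈ 1080 kN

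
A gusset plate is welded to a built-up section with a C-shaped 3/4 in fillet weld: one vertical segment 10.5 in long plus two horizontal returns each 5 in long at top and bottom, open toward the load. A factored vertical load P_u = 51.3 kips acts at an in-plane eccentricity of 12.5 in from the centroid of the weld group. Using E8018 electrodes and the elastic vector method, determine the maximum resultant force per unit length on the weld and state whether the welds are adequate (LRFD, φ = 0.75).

E80XX → F_EXX = 80 ksi.
Total weld length L_w = 20.5 in. Treat welds as unit-width lines.
Centroid: x̄ = 2×5×2.5 / 20.5 = 1.22 in from the vertical weld.
Polar moment about centroid: J = I_x + I_y = [10.5³/12 + 2×5×5.25²] + [10.5×1.22² + 2(5³/12 + 5×1.28²)] = 424.9 in³.
Direct shear f_v = P/L_w = 51.3 / 20.5 = 2.502 kip/in (vertical).
Torsion M = P·e = 51.3 × 12.5 = 641.25 kip·in.
Critical point at (x, y) = (3.78, 5.25) from centroid. f_tx = M·y/J = 7.922 kip/in; f_ty = M·x/J = 5.705 kip/in.
Resultant f_max = √[f_tx² + (f_v + f_ty)²] = √[7.922² + (2.502 + 5.705)²] = 11.41 kip/in.
Capacity per unit length: φr_n = 0.75 × 0.6 × 80 × (0.707 × 0.75) = 19.09 kip/in.
11.41 ≤ 19.09 → adequate.

f_max ≈ 11.4 kip/in; adequate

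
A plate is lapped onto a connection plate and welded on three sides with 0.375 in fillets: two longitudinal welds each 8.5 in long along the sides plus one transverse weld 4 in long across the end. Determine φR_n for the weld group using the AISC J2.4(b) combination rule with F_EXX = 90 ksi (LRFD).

t_e = 0.707 × 0.375 = 0.2651 in.
R_nwl = 0.6 × 90 × 0.2651 × 17 = 243.4 kip (longitudinal, 2 welds).
R_nwt = 0.6 × 90 × 0.2651 × 4 = 57.27 kip (transverse, base value).
(i) R_nwl + R_nwt = 300.7 kip; (ii) 0.85 R_nwl + 1.5 R_nwt = 292.8 kip.
R_n = max = 300.7 kip [governs: (i)]; φR_n = 225.5 kip.

φR_n ≈ 225 kip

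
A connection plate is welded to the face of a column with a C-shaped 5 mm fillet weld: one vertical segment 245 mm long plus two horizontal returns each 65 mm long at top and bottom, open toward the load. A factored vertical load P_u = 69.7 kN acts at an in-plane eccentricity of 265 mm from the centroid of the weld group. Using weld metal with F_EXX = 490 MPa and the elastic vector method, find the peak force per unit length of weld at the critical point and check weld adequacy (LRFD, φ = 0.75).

f_max ≈ 838 N/mm; NOT adequate

Total weld length L_w = 375 mm. Treat welds as unit-width lines.
Centroid: x̄ = 2×65×32.5 / 375 = 11.27 mm from the vertical weld.
Polar moment about centroid: J = I_x + I_y = [245³/12 + 2×65×122.5²] + [245×11.27² + 2(65³/12 + 65×21.23²)] = 3312000 mm³.
Direct shear f_v = P/L_w = 69.7×10³ / 375 = 185.9 N/mm (vertical).
Torsion M = P·e = 69.7×10³ × 265 = 18470000 N·mm.
Critical point at (x, y) = (53.73, 122.5) from centroid. f_tx = M·y/J = 683.2 N/mm; f_ty = M·x/J = 299.7 N/mm.
Resultant f_max = √[f_tx² + (f_v + f_ty)²] = √[683.2² + (185.9 + 299.7)²] = 838.2 N/mm.
Capacity per unit length: φr_n = 0.75 × 0.6 × 490 × (0.707 × 5) = 779.5 N/mm.
838.2 > 779.5 → NOT adequate.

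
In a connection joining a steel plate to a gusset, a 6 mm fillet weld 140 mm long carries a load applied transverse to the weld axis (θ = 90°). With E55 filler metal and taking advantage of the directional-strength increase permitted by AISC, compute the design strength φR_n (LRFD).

φR_n ≈ 220 kN

E55XX → F_EXX = 550 MPa.
t_e = 0.707 × 6 = 4.242 mm; A_we = 4.242 × 140 = 593.9 mm².
Directional factor: 1.0 + 0.5 sin^1.5(90°) = 1.5.
F_nw = 0.6 × 550 × 1.5 = 495 MPa.
φR_n = 0.75 × 495 × 593.9 × 10⁻³ = 220.5 kN.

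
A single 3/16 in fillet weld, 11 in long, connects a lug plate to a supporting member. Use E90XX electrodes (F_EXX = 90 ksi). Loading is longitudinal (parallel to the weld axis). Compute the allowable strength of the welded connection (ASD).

Effective throat t_e = 0.707 × 0.1875 = 0.1326 in.
Total length L = 11 in; A_we = 0.1326 × 11 = 1.458 in².
F_nw = 0.6 F_EXX = 0.6 × 90 = 54 ksi.
R_n = 54 × 1.458 = 78.74 kip; R_n/Ω = 78.74/2.0 = 39.37 kip.

R_n/Ω ≈ 39.4 kip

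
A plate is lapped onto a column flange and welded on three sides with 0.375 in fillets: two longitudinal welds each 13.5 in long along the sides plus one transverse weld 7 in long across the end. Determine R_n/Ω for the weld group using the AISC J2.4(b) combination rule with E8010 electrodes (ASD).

R_n/Ω ≈ 216 kips

E80XX → F_EXX = 80 ksi.
t_e = 0.707 × 0.375 = 0.2651 in.
R_nwl = 0.6 × 80 × 0.2651 × 27 = 343.6 kips (longitudinal, 2 welds).
R_nwt = 0.6 × 80 × 0.2651 × 7 = 89.08 kips (transverse, base value).
(i) R_nwl + R_nwt = 432.7 kips; (ii) 0.85 R_nwl + 1.5 R_nwt = 425.7 kips.
R_n = max = 432.7 kips [governs: (i)]; R_n/Ω = 216.3 kips.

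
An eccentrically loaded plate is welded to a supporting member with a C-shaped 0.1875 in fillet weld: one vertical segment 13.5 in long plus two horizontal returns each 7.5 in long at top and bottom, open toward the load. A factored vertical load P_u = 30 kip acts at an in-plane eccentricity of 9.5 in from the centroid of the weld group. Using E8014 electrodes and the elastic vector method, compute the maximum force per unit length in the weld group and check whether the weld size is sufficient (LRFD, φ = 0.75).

E80XX → F_EXX = 80 ksi.
Total weld length L_w = 28.5 in. Treat welds as unit-width lines.
Centroid: x̄ = 2×7.5×3.75 / 28.5 = 1.974 in from the vertical weld.
Polar moment about centroid: J = I_x + I_y = [13.5³/12 + 2×7.5×6.75²] + [13.5×1.974² + 2(7.5³/12 + 7.5×1.776²)] = 1059 in³.
Direct shear f_v = P/L_w = 30 / 28.5 = 1.053 kip/in (vertical).
Torsion M = P·e = 30 × 9.5 = 285 kip·in.
Critical point at (x, y) = (5.526, 6.75) from centroid. f_tx = M·y/J = 1.817 kip/in; f_ty = M·x/J = 1.488 kip/in.
Resultant f_max = √[f_tx² + (f_v + f_ty)²] = √[1.817² + (1.053 + 1.488)²] = 3.123 kip/in.
Capacity per unit length: φr_n = 0.75 × 0.6 × 80 × (0.707 × 0.1875) = 4.772 kip/in.
3.123 ≤ 4.772 → adequate.

f_max ≈ 3.12 kip/in; adequate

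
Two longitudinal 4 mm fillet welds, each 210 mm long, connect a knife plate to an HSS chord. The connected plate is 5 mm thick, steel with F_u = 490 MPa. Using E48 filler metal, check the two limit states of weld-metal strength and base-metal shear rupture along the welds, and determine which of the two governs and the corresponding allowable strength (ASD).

R_n/Ω ≈ 171 kN (weld metal governs)

E48XX → F_EXX = 480 MPa.
t_e = 0.707 × 4 = 2.828 mm; L = 420 mm.
Weld metal: R_n/Ω = (1/2.0) × 0.6 × 480 × 2.828 × 420 × 10⁻³ = 171 kN.
Base metal (shear rupture): R_n/Ω = (1/2.0) × 0.6 × 490 × 5 × 420 × 10⁻³ = 308.7 kN.
Governing: weld metal.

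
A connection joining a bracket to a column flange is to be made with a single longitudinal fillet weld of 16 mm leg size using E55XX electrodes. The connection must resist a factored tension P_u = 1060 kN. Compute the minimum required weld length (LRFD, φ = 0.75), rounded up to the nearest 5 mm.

L = 380 mm

E55XX → F_EXX = 550 MPa.
Throat t_e = 0.707 × 16 = 11.31 mm.
φr_n = 0.75 × 0.6 × 550 × 11.31 × 10⁻³ = 2.8 kN/mm.
L_req = P_u / φr_n = 1060 / 2.8 = 378.6 mm total.
Round up → use L = 380 mm.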